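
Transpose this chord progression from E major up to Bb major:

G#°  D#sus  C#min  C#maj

E major up to Bb major is a diminished fifth; each chord root moves by that interval while the quality stays the same.
G#°: root G# up a diminished fifth → D, giving D°.
D#sus: root D# up a diminished fifth → A, giving Asus.
C#min: root C# up a diminished fifth → G, giving Gmin.
C#maj: root C# up a diminished fifth → G, giving Gmaj.

D° Asus Gmin Gmaj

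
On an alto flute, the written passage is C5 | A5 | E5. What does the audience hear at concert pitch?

G4 E5 B4

The alto flute sounds a perfect fourth below written, so transpose each written note down a perfect fourth.
C5 becomes G4
A5 becomes E5
E5 becomes B4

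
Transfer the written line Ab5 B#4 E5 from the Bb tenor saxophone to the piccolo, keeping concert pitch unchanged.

Gb3 A#2 D3

First find concert pitch: the Bb tenor saxophone sounds a major ninth below written, so Ab5 B#4 E5 sounds Gb4 A#3 D4.
Then write for piccolo: it sounds a perfect octave above written, so the part must be a perfect octave below concert.
Gb4 → Gb3
A#3 → A#2
D4 → D3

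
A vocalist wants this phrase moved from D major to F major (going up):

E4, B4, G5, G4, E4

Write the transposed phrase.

G4 D5 Bb5 Bb4 G4

From D up to F is a minor third; apply that to each pitch.
E4 gives G4
B4 gives D5
G5 gives Bb5
G4 gives Bb4
E4 gives G4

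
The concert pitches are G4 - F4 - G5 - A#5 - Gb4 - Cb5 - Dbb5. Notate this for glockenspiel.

Written C4 sounds as C6 on the glockenspiel, so concert pitches are written a perfect fifteenth down.
G4 -> G2
F4 -> F2
G5 -> G3
A#5 -> A#3
Gb4 -> Gb2
Cb5 -> Cb3
Dbb5 -> Dbb3

G2 F2 G3 A#3 Gb2 Cb3 Dbb3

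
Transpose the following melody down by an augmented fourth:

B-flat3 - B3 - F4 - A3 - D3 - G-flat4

Bb3 to Fb3
B3 to F3
F4 to Cb4
A3 to Eb3
D3 to Ab2
Gb4 to Dbb4

Fb3 F3 Cb4 Eb3 Ab2 Dbb4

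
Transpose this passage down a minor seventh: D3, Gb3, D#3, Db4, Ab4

E2 Ab2 E#2 Eb3 Bb3

D3: a seventh down reaches E, and 10 semitones makes it E2.
Gb3: a seventh down reaches A, and 10 semitones makes it Ab2.
D#3: a seventh down reaches E, and 10 semitones makes it E#2.
A minor seventh down from Db4 gives Eb3.
Ab4: a seventh down reaches B, and 10 semitones makes it Bb3.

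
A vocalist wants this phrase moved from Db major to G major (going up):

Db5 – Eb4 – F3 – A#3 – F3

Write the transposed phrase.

G5 A4 B3 D##4 B3

From Db up to G is an augmented fourth; apply that to each pitch.
Db5 becomes G5
Eb4 becomes A4
F3 becomes B3
A#3 becomes D##4
F3 becomes B3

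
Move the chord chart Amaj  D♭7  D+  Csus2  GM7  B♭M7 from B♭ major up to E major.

B♭ major up to E major is an augmented fourth; each chord root moves by that interval while the quality stays the same.
Amaj: root A up an augmented fourth → D#, giving D#maj.
D♭7: root D♭ up an augmented fourth → G, giving G7.
D+: root D up an augmented fourth → G#, giving G#+.
Csus2: root C up an augmented fourth → F#, giving F#sus2.
GM7: root G up an augmented fourth → C#, giving C#M7.
B♭M7: root B♭ up an augmented fourth → E, giving EM7.

D#maj G7 G#+ F#sus2 C#M7 EM7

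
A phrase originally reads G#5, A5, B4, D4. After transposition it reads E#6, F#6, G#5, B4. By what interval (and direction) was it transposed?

up a major sixth

Take the first pair: G#5 → E#6. G to E spans 6 letter names, so the interval is some kind of sixth.
G#5 to E#6 is 9 semitones, which makes it a major sixth; the second version is higher, so the direction is up.
Checking another pair — D4 → B4 — gives the same interval.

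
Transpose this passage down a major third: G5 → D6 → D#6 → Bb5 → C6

Eb5 Bb5 B5 Gb5 Ab5

G5 to Eb5
D6 to Bb5
D#6 to B5
Bb5 to Gb5
C6 to Ab5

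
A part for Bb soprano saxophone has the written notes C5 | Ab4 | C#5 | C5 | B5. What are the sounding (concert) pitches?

Bb4 Gb4 B4 Bb4 A5

The Bb soprano saxophone sounds a major second below written, so transpose each written note down a major second.
C5 gives Bb4
Ab4 gives Gb4
C#5 gives B4
C5 gives Bb4
B5 gives A5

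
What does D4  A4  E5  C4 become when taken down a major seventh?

D4 down a major seventh is Eb3.
A4: a seventh down reaches B, and 11 semitones makes it Bb3.
E5: a seventh down reaches F, and 11 semitones makes it F4.
C4: a seventh down reaches D, and 11 semitones makes it Db3.

Eb3 Bb3 F4 Db3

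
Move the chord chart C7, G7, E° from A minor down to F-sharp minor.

A minor down to F-sharp minor is a minor third; each chord root moves by that interval while the quality stays the same.
C7: root C down a minor third → A, giving A7.
G7: root G down a minor third → E, giving E7.
E°: root E down a minor third → C#, giving C#°.

A7 E7 C#°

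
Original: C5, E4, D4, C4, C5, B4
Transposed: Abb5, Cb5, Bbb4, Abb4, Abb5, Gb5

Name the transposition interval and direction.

up a diminished sixth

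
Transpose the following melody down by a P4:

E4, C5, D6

E4 gives B3
C5 gives G4
D6 gives A5

B3 G4 A5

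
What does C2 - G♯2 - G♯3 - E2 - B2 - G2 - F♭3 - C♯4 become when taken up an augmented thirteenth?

A#3 E##4 E##5 C##4 G##4 E#4 D5 A##5

C2 becomes A#3
G#2 becomes E##4
G#3 becomes E##5
E2 becomes C##4
B2 becomes G##4
G2 becomes E#4
Fb3 becomes D5
C#4 becomes A##5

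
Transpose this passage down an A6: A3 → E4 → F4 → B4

An augmented sixth down from A3 gives Cb3.
E4 down an augmented sixth is Gb3.
An augmented sixth down from F4 gives Abb3.
B4: a sixth down reaches D, and 10 semitones makes it Db4.

Cb3 Gb3 Abb3 Db4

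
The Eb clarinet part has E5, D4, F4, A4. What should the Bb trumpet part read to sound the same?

First find concert pitch: the Eb clarinet sounds a minor third above written, so E5 D4 F4 A4 sounds G5 F4 Ab4 C5.
Then write for Bb trumpet: it sounds a major second below written, so the part must be a major second above concert.
G5 → A5
F4 → G4
Ab4 → Bb4
C5 → D5

A5 G4 Bb4 D5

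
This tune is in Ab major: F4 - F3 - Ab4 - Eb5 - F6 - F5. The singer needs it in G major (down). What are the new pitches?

E4 E3 G4 D5 E6 E5

From Ab down to G is a minor second; apply that to each pitch.
F4 → E4
F3 → E3
Ab4 → G4
Eb5 → D5
F6 → E6
F5 → E5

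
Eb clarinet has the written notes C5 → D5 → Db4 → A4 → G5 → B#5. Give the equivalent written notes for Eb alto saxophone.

First find concert pitch: the Eb clarinet sounds a minor third above written, so C5 D5 Db4 A4 G5 B#5 sounds Eb5 F5 Fb4 C5 Bb5 D#6.
Then write for Eb alto saxophone: it sounds a major sixth below written, so the part must be a major sixth above concert.
Eb5 → C6
F5 → D6
Fb4 → Db5
C5 → A5
Bb5 → G6
D#6 → B#6

C6 D6 Db5 A5 G6 B#6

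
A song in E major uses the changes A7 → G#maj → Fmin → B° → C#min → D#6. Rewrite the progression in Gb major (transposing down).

E major down to Gb major is an augmented sixth; each chord root moves by that interval while the quality stays the same.
A7: root A down an augmented sixth → Cb, giving Cb7.
G#maj: root G# down an augmented sixth → Bb, giving Bbmaj.
Fmin: root F down an augmented sixth → Abb, giving Abbmin.
B°: root B down an augmented sixth → Db, giving Db°.
C#min: root C# down an augmented sixth → Eb, giving Ebmin.
D#6: root D# down an augmented sixth → F, giving F6.

Cb7 Bbmaj Abbmin Db° Ebmin F6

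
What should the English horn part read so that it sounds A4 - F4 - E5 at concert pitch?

E5 C5 B5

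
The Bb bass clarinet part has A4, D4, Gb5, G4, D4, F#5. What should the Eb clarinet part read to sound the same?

E3 A2 Db4 D3 A2 C#4

First find concert pitch: the Bb bass clarinet sounds a major ninth below written, so A4 D4 Gb5 G4 D4 F#5 sounds G3 C3 Fb4 F3 C3 E4.
Then write for Eb clarinet: it sounds a minor third above written, so the part must be a minor third below concert.
G3 → E3
C3 → A2
Fb4 → Db4
F3 → D3
C3 → A2
E4 → C#4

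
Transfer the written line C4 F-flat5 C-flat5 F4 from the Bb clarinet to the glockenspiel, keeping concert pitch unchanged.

Bb1 Ebb3 Bbb2 Eb2

First find concert pitch: the Bb clarinet sounds a major second below written, so C4 F-flat5 C-flat5 F4 sounds Bb3 Ebb5 Bbb4 Eb4.
Then write for glockenspiel: it sounds a perfect fifteenth above written, so the part must be a perfect fifteenth below concert.
Bb3 → Bb1
Ebb5 → Ebb3
Bbb4 → Bbb2
Eb4 → Eb2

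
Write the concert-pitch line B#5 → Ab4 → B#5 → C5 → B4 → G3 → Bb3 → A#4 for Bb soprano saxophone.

The Bb soprano saxophone sounds a major second below written, so the written part must be a major second above concert — transpose each note up.
B#5 becomes C##6
Ab4 becomes Bb4
B#5 becomes C##6
C5 becomes D5
B4 becomes C#5
G3 becomes A3
Bb3 becomes C4
A#4 becomes B#4

C##6 Bb4 C##6 D5 C#5 A3 C4 B#4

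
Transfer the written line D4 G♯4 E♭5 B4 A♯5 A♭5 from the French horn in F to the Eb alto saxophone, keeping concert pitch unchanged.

E4 A#4 F5 C#5 B#5 Bb5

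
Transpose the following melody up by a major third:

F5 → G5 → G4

A5 B5 B4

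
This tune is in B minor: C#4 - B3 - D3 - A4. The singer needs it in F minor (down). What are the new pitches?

G3 F3 Ab2 Eb4

From B down to F is an augmented fourth; apply that to each pitch.
C#4 to G3
B3 to F3
D3 to Ab2
A4 to Eb4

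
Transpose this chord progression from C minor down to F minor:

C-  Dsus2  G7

C minor down to F minor is a perfect fifth; each chord root moves by that interval while the quality stays the same.
C-: root C down a perfect fifth → F, giving F-.
Dsus2: root D down a perfect fifth → G, giving Gsus2.
G7: root G down a perfect fifth → C, giving C7.

F- Gsus2 C7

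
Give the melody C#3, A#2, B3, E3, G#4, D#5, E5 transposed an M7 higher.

C#3 up a major seventh is B#3.
A major seventh up from A#2 gives G##3.
B3: a seventh up reaches A, and 11 semitones makes it A#4.
E3 up a major seventh is D#4.
A major seventh up from G#4 gives F##5.
A major seventh up from D#5 gives C##6.
E5 up a major seventh is D#6.

B#3 G##3 A#4 D#4 F##5 C##6 D#6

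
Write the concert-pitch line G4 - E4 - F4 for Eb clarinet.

The Eb clarinet sounds a minor third above written, so the written part must be a minor third below concert — transpose each note down.
G4 to E4
E4 to C#4
F4 to D4

E4 C#4 D4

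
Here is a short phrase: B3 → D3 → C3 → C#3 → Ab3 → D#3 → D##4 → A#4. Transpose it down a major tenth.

G2 Bb1 Ab1 A1 Fb2 B1 B#2 F#3

B3: a tenth down reaches G, and 16 semitones makes it G2.
A major tenth down from D3 gives Bb1.
C3 down a major tenth is Ab1.
C#3 down a major tenth is A1.
A major tenth down from Ab3 gives Fb2.
D#3 down a major tenth is B1.
D##4: a tenth down reaches B, and 16 semitones makes it B#2.
A major tenth down from A#4 gives F#3.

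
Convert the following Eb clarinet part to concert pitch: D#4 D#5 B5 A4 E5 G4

The Eb clarinet sounds a minor third above written, so transpose each written note up a minor third.
D#4 to F#4
D#5 to F#5
B5 to D6
A4 to C5
E5 to G5
G4 to Bb4

F#4 F#5 D6 C5 G5 Bb4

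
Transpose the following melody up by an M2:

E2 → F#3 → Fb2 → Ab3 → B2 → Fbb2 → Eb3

E2 -> F#2
F#3 -> G#3
Fb2 -> Gb2
Ab3 -> Bb3
B2 -> C#3
Fbb2 -> Gbb2
Eb3 -> F3

F#2 G#3 Gb2 Bb3 C#3 Gbb2 F3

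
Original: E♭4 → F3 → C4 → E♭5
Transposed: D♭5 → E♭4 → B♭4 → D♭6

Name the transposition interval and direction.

up a minor seventh

Take the first pair: Eb4 → Db5. E to D spans 7 letter names, so the interval is some kind of seventh.
Eb4 to Db5 is 10 semitones, which makes it a minor seventh; the second version is higher, so the direction is up.
Checking another pair — Eb5 → Db6 — gives the same interval.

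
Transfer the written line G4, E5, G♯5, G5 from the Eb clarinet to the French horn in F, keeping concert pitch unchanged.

F5 D6 F#6 F6

First find concert pitch: the Eb clarinet sounds a minor third above written, so G4 E5 G♯5 G5 sounds Bb4 G5 B5 Bb5.
Then write for French horn in F: it sounds a perfect fifth below written, so the part must be a perfect fifth above concert.
Bb4 → F5
G5 → D6
B5 → F#6
Bb5 → F6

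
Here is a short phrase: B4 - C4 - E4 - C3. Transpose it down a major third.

B4 down a major third is G4.
C4 down a major third is Ab3.
E4 down a major third is C4.
A major third down from C3 gives Ab2.

G4 Ab3 C4 Ab2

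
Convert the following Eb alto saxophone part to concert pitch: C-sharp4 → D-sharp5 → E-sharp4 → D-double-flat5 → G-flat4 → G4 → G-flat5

E3 F#4 G#3 Fbb4 Bbb3 Bb3 Bbb4

Written C4 on the Eb alto saxophone sounds as Eb3, a major sixth lower; apply that shift to every note.
C#4 to E3
D#5 to F#4
E#4 to G#3
Dbb5 to Fbb4
Gb4 to Bbb3
G4 to Bb3
Gb5 to Bbb4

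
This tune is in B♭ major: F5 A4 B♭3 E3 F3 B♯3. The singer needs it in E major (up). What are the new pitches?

B♭ major to E major up is an augmented fourth, so every note moves up by that interval.
F5 → B5
A4 → D#5
Bb3 → E4
E3 → A#3
F3 → B3
B#3 → E##4

B5 D#5 E4 A#3 B3 E##4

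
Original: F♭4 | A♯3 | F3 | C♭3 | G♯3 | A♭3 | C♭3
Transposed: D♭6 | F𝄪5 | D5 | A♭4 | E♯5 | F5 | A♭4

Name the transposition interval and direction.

up a major thirteenth

Take the first pair: Fb4 → Db6. F to D spans 13 letter names, so the interval is some kind of thirteenth.
Fb4 to Db6 is 21 semitones, which makes it a major thirteenth; the second version is higher, so the direction is up.
Checking another pair — Cb3 → Ab4 — gives the same interval.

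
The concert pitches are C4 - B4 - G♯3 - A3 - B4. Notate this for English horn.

The English horn sounds a perfect fifth below written, so the written part must be a perfect fifth above concert — transpose each note up.
C4 becomes G4
B4 becomes F#5
G#3 becomes D#4
A3 becomes E4
B4 becomes F#5

G4 F#5 D#4 E4 F#5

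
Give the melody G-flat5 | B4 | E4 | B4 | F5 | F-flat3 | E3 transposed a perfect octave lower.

Gb4 B3 E3 B3 F4 Fb2 E2

Gb5: an octave down reaches G, and 12 semitones makes it Gb4.
A perfect octave down from B4 gives B3.
E4: an octave down reaches E, and 12 semitones makes it E3.
B4: an octave down reaches B, and 12 semitones makes it B3.
A perfect octave down from F5 gives F4.
Fb3: an octave down reaches F, and 12 semitones makes it Fb2.
E3 down a perfect octave is E2.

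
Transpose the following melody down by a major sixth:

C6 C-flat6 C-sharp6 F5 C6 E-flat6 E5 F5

A major sixth down from C6 gives Eb5.
Cb6: a sixth down reaches E, and 9 semitones makes it Ebb5.
C#6 down a major sixth is E5.
A major sixth down from F5 gives Ab4.
C6 down a major sixth is Eb5.
Eb6: a sixth down reaches G, and 9 semitones makes it Gb5.
A major sixth down from E5 gives G4.
F5 down a major sixth is Ab4.

Eb5 Ebb5 E5 Ab4 Eb5 Gb5 G4 Ab4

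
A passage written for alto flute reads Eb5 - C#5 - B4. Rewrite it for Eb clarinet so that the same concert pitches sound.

First find concert pitch: the alto flute sounds a perfect fourth below written, so Eb5 C#5 B4 sounds Bb4 G#4 F#4.
Then write for Eb clarinet: it sounds a minor third above written, so the part must be a minor third below concert.
Bb4 → G4
G#4 → E#4
F#4 → D#4

G4 E#4 D#4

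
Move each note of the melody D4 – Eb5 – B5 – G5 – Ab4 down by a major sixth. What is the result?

F3 Gb4 D5 Bb4 Cb4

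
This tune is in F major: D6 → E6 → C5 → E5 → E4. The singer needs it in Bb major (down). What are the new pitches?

F major to Bb major down is a perfect fifth, so every note moves down by that interval.
D6 becomes G5
E6 becomes A5
C5 becomes F4
E5 becomes A4
E4 becomes A3

G5 A5 F4 A4 A3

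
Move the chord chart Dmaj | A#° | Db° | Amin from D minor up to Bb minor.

Bbmaj F#° Bbb° Fmin

D minor up to Bb minor is a minor sixth; each chord root moves by that interval while the quality stays the same.
Dmaj: root D up a minor sixth → Bb, giving Bbmaj.
A#°: root A# up a minor sixth → F#, giving F#°.
Db°: root Db up a minor sixth → Bbb, giving Bbb°.
Amin: root A up a minor sixth → F, giving Fmin.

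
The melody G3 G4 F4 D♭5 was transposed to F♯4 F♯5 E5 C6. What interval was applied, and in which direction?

up a major seventh

From G3 to F#4 is 7 letter names — a seventh of some quality.
G3 to F#4 is 11 semitones, which makes it a major seventh; the second version is higher, so the direction is up.
Checking another pair — Db5 → C6 — gives the same interval.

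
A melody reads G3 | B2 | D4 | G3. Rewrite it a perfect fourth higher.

G3 → C4
B2 → E3
D4 → G4
G3 → C4

C4 E3 G4 C4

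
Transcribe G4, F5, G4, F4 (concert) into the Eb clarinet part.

E4 D5 E4 D4

Written C4 sounds as Eb4 on the Eb clarinet, so concert pitches are written a minor third down.
G4 to E4
F5 to D5
G4 to E4
F4 to D4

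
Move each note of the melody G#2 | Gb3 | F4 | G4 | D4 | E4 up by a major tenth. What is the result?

B#3 Bb4 A5 B5 F#5 G#5

G#2 -> B#3
Gb3 -> Bb4
F4 -> A5
G4 -> B5
D4 -> F#5
E4 -> G#5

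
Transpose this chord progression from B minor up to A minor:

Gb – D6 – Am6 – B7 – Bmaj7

B minor up to A minor is a minor seventh; each chord root moves by that interval while the quality stays the same.
Gb: root Gb up a minor seventh → Fb, giving Fb.
D6: root D up a minor seventh → C, giving C6.
Am6: root A up a minor seventh → G, giving Gm6.
B7: root B up a minor seventh → A, giving A7.
Bmaj7: root B up a minor seventh → A, giving Amaj7.

Fb C6 Gm6 A7 Amaj7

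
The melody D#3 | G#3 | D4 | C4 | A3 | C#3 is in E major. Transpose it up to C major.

E major to C major up is a minor sixth, so every note moves up by that interval.
D#3 -> B3
G#3 -> E4
D4 -> Bb4
C4 -> Ab4
A3 -> F4
C#3 -> A3

B3 E4 Bb4 Ab4 F4 A3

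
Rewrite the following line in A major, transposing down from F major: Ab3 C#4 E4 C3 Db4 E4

From F down to A is a minor sixth; apply that to each pitch.
Ab3 -> C3
C#4 -> E#3
E4 -> G#3
C3 -> E2
Db4 -> F3
E4 -> G#3

C3 E#3 G#3 E2 F3 G#3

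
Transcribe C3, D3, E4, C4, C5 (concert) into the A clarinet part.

The A clarinet sounds a minor third below written, so the written part must be a minor third above concert — transpose each note up.
C3 → Eb3
D3 → F3
E4 → G4
C4 → Eb4
C5 → Eb5

Eb3 F3 G4 Eb4 Eb5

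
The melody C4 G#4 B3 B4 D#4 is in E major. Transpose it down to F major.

From E down to F is a major seventh; apply that to each pitch.
C4 becomes Db3
G#4 becomes A3
B3 becomes C3
B4 becomes C4
D#4 becomes E3

Db3 A3 C3 C4 E3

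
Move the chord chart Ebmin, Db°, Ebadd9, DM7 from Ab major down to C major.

Gmin F° Gadd9 F#M7

Ab major down to C major is a minor sixth; each chord root moves by that interval while the quality stays the same.
Ebmin: root Eb down a minor sixth → G, giving Gmin.
Db°: root Db down a minor sixth → F, giving F°.
Ebadd9: root Eb down a minor sixth → G, giving Gadd9.
DM7: root D down a minor sixth → F#, giving F#M7.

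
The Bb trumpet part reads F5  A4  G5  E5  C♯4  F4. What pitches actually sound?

Eb5 G4 F5 D5 B3 Eb4

Written C4 on the Bb trumpet sounds as Bb3, a major second lower; apply that shift to every note.
F5 gives Eb5
A4 gives G4
G5 gives F5
E5 gives D5
C#4 gives B3
F4 gives Eb4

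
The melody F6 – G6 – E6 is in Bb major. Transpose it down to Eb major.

Bb5 C6 A5

From Bb down to Eb is a perfect fifth; apply that to each pitch.
F6 → Bb5
G6 → C6
E6 → A5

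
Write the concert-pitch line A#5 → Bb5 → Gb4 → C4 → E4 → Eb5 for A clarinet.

C#6 Db6 Bbb4 Eb4 G4 Gb5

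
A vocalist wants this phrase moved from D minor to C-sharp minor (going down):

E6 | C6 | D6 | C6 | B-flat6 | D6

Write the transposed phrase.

D#6 B5 C#6 B5 A6 C#6

From D down to C-sharp is a minor second; apply that to each pitch.
E6 to D#6
C6 to B5
D6 to C#6
C6 to B5
Bb6 to A6
D6 to C#6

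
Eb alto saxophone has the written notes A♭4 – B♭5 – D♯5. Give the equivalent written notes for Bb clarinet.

Db4 Eb5 G#4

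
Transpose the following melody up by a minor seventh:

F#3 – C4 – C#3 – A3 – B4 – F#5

E4 Bb4 B3 G4 A5 E6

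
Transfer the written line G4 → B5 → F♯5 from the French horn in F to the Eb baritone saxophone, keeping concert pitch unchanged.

First find concert pitch: the French horn in F sounds a perfect fifth below written, so G4 B5 F♯5 sounds C4 E5 B4.
Then write for Eb baritone saxophone: it sounds a major thirteenth below written, so the part must be a major thirteenth above concert.
C4 → A5
E5 → C#7
B4 → G#6

A5 C#7 G#6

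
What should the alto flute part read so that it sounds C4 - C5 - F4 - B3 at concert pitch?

F4 F5 Bb4 E4

The alto flute sounds a perfect fourth below written, so the written part must be a perfect fourth above concert — transpose each note up.
C4 gives F4
C5 gives F5
F4 gives Bb4
B3 gives E4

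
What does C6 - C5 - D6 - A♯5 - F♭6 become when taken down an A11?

C6 → Gb4
C5 → Gb3
D6 → Ab4
A#5 → E4
Fb6 → Cbb5

Gb4 Gb3 Ab4 E4 Cbb5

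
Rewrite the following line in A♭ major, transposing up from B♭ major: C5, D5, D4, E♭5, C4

Bb5 C6 C5 Db6 Bb4

From B♭ up to A♭ is a minor seventh; apply that to each pitch.
C5 → Bb5
D5 → C6
D4 → C5
Eb5 → Db6
C4 → Bb4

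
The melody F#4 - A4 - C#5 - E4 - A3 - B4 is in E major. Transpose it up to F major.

G4 Bb4 D5 F4 Bb3 C5

From E up to F is a minor second; apply that to each pitch.
F#4 → G4
A4 → Bb4
C#5 → D5
E4 → F4
A3 → Bb3
B4 → C5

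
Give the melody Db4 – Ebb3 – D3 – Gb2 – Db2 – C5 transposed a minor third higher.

Fb4 Gbb3 F3 Bbb2 Fb2 Eb5

Db4 up a minor third is Fb4.
Ebb3: a third up reaches G, and 3 semitones makes it Gbb3.
D3 up a minor third is F3.
Gb2: a third up reaches B, and 3 semitones makes it Bbb2.
Db2 up a minor third is Fb2.
C5: a third up reaches E, and 3 semitones makes it Eb5.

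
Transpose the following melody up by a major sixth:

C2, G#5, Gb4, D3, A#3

A2 E#6 Eb5 B3 F##4

A major sixth up from C2 gives A2.
G#5 up a major sixth is E#6.
Gb4: a sixth up reaches E, and 9 semitones makes it Eb5.
A major sixth up from D3 gives B3.
A major sixth up from A#3 gives F##4.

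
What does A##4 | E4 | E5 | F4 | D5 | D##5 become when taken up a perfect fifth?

A##4 to E##5
E4 to B4
E5 to B5
F4 to C5
D5 to A5
D##5 to A##5

E##5 B4 B5 C5 A5 A##5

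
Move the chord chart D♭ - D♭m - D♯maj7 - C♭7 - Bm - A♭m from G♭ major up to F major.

C Cm C##maj7 Bb7 A#m Gm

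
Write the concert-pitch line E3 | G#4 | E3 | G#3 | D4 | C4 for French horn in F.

Written C4 sounds as F3 on the French horn in F, so concert pitches are written a perfect fifth up.
E3 → B3
G#4 → D#5
E3 → B3
G#3 → D#4
D4 → A4
C4 → G4

B3 D#5 B3 D#4 A4 G4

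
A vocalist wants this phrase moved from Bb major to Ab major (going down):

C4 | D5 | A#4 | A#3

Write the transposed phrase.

Bb3 C5 G#4 G#3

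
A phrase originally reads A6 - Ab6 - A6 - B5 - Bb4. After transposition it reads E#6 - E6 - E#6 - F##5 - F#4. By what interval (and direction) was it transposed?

down a diminished fourth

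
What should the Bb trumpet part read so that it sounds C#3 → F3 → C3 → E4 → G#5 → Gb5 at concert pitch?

D#3 G3 D3 F#4 A#5 Ab5

The Bb trumpet sounds a major second below written, so the written part must be a major second above concert — transpose each note up.
C#3 to D#3
F3 to G3
C3 to D3
E4 to F#4
G#5 to A#5
Gb5 to Ab5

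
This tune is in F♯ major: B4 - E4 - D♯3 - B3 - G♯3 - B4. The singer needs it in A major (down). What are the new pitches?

From F♯ down to A is a major sixth; apply that to each pitch.
B4 becomes D4
E4 becomes G3
D#3 becomes F#2
B3 becomes D3
G#3 becomes B2
B4 becomes D4

D4 G3 F#2 D3 B2 D4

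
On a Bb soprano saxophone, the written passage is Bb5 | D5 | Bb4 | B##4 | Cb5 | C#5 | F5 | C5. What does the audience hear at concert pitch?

Ab5 C5 Ab4 A##4 Bbb4 B4 Eb5 Bb4

Written C4 on the Bb soprano saxophone sounds as Bb3, a major second lower; apply that shift to every note.
Bb5 gives Ab5
D5 gives C5
Bb4 gives Ab4
B##4 gives A##4
Cb5 gives Bbb4
C#5 gives B4
F5 gives Eb5
C5 gives Bb4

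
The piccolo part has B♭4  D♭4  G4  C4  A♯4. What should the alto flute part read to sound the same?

Eb6 Gb5 C6 F5 D#6

First find concert pitch: the piccolo sounds a perfect octave above written, so B♭4 D♭4 G4 C4 A♯4 sounds Bb5 Db5 G5 C5 A#5.
Then write for alto flute: it sounds a perfect fourth below written, so the part must be a perfect fourth above concert.
Bb5 → Eb6
Db5 → Gb5
G5 → C6
C5 → F5
A#5 → D#6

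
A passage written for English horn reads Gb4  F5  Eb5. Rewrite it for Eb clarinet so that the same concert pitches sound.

First find concert pitch: the English horn sounds a perfect fifth below written, so Gb4 F5 Eb5 sounds Cb4 Bb4 Ab4.
Then write for Eb clarinet: it sounds a minor third above written, so the part must be a minor third below concert.
Cb4 → Ab3
Bb4 → G4
Ab4 → F4

Ab3 G4 F4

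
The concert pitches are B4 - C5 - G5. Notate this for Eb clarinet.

The Eb clarinet sounds a minor third above written, so the written part must be a minor third below concert — transpose each note down.
B4 -> G#4
C5 -> A4
G5 -> E5

G#4 A4 E5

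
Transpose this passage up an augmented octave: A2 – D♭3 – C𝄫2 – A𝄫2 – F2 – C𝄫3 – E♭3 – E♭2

A#3 D4 Cb3 Ab3 F#3 Cb4 E4 E3

An augmented octave up from A2 gives A#3.
Db3 up an augmented octave is D4.
An augmented octave up from Cbb2 gives Cb3.
An augmented octave up from Abb2 gives Ab3.
F2 up an augmented octave is F#3.
An augmented octave up from Cbb3 gives Cb4.
Eb3: an octave up reaches E, and 13 semitones makes it E4.
Eb2: an octave up reaches E, and 13 semitones makes it E3.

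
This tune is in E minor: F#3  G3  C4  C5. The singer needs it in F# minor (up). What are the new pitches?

From E up to F# is a major second; apply that to each pitch.
F#3 -> G#3
G3 -> A3
C4 -> D4
C5 -> D5

G#3 A3 D4 D5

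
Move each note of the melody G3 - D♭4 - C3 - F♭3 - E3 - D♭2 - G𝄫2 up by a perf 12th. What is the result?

A perfect twelfth up from G3 gives D5.
A perfect twelfth up from Db4 gives Ab5.
C3 up a perfect twelfth is G4.
Fb3: a twelfth up reaches C, and 19 semitones makes it Cb5.
A perfect twelfth up from E3 gives B4.
Db2 up a perfect twelfth is Ab3.
A perfect twelfth up from Gbb2 gives Dbb4.

D5 Ab5 G4 Cb5 B4 Ab3 Dbb4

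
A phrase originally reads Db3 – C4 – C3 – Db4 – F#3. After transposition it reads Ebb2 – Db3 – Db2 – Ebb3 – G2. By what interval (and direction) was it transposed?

Take the first pair: Db3 → Ebb2. D to E spans 7 letter names, so the interval is some kind of seventh.
Ebb2 to Db3 is 11 semitones, which makes it a major seventh; the second version is lower, so the direction is down.
Checking another pair — F#3 → G2 — gives the same interval.

down a major seventh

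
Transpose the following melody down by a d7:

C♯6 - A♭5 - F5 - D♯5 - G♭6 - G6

D##5 B4 G#4 E##4 A5 A#5

C#6 -> D##5
Ab5 -> B4
F5 -> G#4
D#5 -> E##4
Gb6 -> A5
G6 -> A#5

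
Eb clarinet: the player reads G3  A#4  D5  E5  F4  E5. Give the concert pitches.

Bb3 C#5 F5 G5 Ab4 G5

Written C4 on the Eb clarinet sounds as Eb4, a minor third higher; apply that shift to every note.
G3 to Bb3
A#4 to C#5
D5 to F5
E5 to G5
F4 to Ab4
E5 to G5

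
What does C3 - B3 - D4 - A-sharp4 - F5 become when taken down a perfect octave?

C3 → C2
B3 → B2
D4 → D3
A#4 → A#3
F5 → F4

C2 B2 D3 A#3 F4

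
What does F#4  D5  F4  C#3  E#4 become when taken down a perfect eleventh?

C#3 A3 C3 G#1 B#2

F#4 -> C#3
D5 -> A3
F4 -> C3
C#3 -> G#1
E#4 -> B#2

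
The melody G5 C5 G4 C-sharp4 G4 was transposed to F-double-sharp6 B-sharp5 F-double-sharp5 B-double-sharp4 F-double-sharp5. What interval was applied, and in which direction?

up an augmented seventh

Take the first pair: G5 → F##6. G to F spans 7 letter names, so the interval is some kind of seventh.
G5 to F##6 is 12 semitones, which makes it an augmented seventh; the second version is higher, so the direction is up.
Checking another pair — G4 → F##5 — gives the same interval.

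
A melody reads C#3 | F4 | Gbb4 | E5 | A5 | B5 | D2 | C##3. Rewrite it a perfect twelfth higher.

G#4 C6 Dbb6 B6 E7 F#7 A3 G##4

C#3 up a perfect twelfth is G#4.
F4 up a perfect twelfth is C6.
A perfect twelfth up from Gbb4 gives Dbb6.
A perfect twelfth up from E5 gives B6.
A perfect twelfth up from A5 gives E7.
B5: a twelfth up reaches F, and 19 semitones makes it F#7.
D2 up a perfect twelfth is A3.
C##3 up a perfect twelfth is G##4.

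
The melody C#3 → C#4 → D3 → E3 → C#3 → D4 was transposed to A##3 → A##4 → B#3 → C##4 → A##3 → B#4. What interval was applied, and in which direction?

up an augmented sixth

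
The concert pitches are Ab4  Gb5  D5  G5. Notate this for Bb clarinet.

The Bb clarinet sounds a major second below written, so the written part must be a major second above concert — transpose each note up.
Ab4 to Bb4
Gb5 to Ab5
D5 to E5
G5 to A5

Bb4 Ab5 E5 A5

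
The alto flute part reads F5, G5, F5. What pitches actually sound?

C5 D5 C5

Written C4 on the alto flute sounds as G3, a perfect fourth lower; apply that shift to every note.
F5 becomes C5
G5 becomes D5
F5 becomes C5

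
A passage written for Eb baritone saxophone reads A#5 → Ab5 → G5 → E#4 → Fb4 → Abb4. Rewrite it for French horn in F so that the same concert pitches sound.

G#4 Gb4 F4 D#3 Ebb3 Gbb3

First find concert pitch: the Eb baritone saxophone sounds a major thirteenth below written, so A#5 Ab5 G5 E#4 Fb4 Abb4 sounds C#4 Cb4 Bb3 G#2 Abb2 Cbb3.
Then write for French horn in F: it sounds a perfect fifth below written, so the part must be a perfect fifth above concert.
C#4 → G#4
Cb4 → Gb4
Bb3 → F4
G#2 → D#3
Abb2 → Ebb3
Cbb3 → Gbb3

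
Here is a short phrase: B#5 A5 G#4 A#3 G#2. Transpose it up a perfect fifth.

F##6 E6 D#5 E#4 D#3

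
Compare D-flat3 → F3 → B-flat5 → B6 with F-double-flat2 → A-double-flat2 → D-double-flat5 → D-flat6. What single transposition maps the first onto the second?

From Db3 to Fbb2 is 6 letter names — a sixth of some quality.
Fbb2 to Db3 is 10 semitones, which makes it an augmented sixth; the second version is lower, so the direction is down.
Checking another pair — B6 → Db6 — gives the same interval.

down an augmented sixth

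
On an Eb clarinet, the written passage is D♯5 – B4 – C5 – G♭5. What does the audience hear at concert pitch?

F#5 D5 Eb5 Bbb5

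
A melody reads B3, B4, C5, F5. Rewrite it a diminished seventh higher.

Ab4 Ab5 Bbb5 Ebb6

B3 -> Ab4
B4 -> Ab5
C5 -> Bbb5
F5 -> Ebb6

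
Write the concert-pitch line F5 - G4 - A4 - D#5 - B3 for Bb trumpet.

The Bb trumpet sounds a major second below written, so the written part must be a major second above concert — transpose each note up.
F5 → G5
G4 → A4
A4 → B4
D#5 → E#5
B3 → C#4

G5 A4 B4 E#5 C#4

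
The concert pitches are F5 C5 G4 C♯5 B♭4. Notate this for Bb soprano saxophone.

G5 D5 A4 D#5 C5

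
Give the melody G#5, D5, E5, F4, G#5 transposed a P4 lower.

G#5: a fourth down reaches D, and 5 semitones makes it D#5.
D5: a fourth down reaches A, and 5 semitones makes it A4.
E5 down a perfect fourth is B4.
F4 down a perfect fourth is C4.
A perfect fourth down from G#5 gives D#5.

D#5 A4 B4 C4 D#5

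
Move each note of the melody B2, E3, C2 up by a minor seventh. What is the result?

B2 up a minor seventh is A3.
E3 up a minor seventh is D4.
A minor seventh up from C2 gives Bb2.

A3 D4 Bb2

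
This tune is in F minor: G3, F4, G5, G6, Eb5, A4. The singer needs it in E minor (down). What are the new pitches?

F minor to E minor down is a minor second, so every note moves down by that interval.
G3 becomes F#3
F4 becomes E4
G5 becomes F#5
G6 becomes F#6
Eb5 becomes D5
A4 becomes G#4

F#3 E4 F#5 F#6 D5 G#4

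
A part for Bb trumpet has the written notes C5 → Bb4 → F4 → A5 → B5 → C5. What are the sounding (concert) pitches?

The Bb trumpet sounds a major second below written, so transpose each written note down a major second.
C5 -> Bb4
Bb4 -> Ab4
F4 -> Eb4
A5 -> G5
B5 -> A5
C5 -> Bb4

Bb4 Ab4 Eb4 G5 A5 Bb4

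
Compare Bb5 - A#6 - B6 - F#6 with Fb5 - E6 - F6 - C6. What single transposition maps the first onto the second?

From Bb5 to Fb5 is 4 letter names — a fourth of some quality.
Fb5 to Bb5 is 6 semitones, which makes it an augmented fourth; the second version is lower, so the direction is down.
Checking another pair — F#6 → C6 — gives the same interval.

down an augmented fourth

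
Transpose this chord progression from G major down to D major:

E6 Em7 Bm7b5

B6 Bm7 F#m7b5

G major down to D major is a perfect fourth; each chord root moves by that interval while the quality stays the same.
E6: root E down a perfect fourth → B, giving B6.
Em7: root E down a perfect fourth → B, giving Bm7.
Bm7b5: root B down a perfect fourth → F#, giving F#m7b5.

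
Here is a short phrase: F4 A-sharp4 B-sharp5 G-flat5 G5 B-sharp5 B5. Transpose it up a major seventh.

F4 gives E5
A#4 gives G##5
B#5 gives A##6
Gb5 gives F6
G5 gives F#6
B#5 gives A##6
B5 gives A#6

E5 G##5 A##6 F6 F#6 A##6 A#6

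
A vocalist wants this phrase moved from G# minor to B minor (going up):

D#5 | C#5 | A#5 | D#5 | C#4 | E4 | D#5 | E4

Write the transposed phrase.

G# minor to B minor up is a minor third, so every note moves up by that interval.
D#5 → F#5
C#5 → E5
A#5 → C#6
D#5 → F#5
C#4 → E4
E4 → G4
D#5 → F#5
E4 → G4

F#5 E5 C#6 F#5 E4 G4 F#5 G4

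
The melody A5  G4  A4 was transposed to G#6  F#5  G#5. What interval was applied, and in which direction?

From A5 to G#6 is 7 letter names — a seventh of some quality.
A5 to G#6 is 11 semitones, which makes it a major seventh; the second version is higher, so the direction is up.
Checking another pair — A4 → G#5 — gives the same interval.

up a major seventh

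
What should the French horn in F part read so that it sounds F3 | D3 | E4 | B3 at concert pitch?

Written C4 sounds as F3 on the French horn in F, so concert pitches are written a perfect fifth up.
F3 gives C4
D3 gives A3
E4 gives B4
B3 gives F#4

C4 A3 B4 F#4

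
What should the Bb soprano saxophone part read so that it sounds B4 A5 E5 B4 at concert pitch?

C#5 B5 F#5 C#5

The Bb soprano saxophone sounds a major second below written, so the written part must be a major second above concert — transpose each note up.
B4 gives C#5
A5 gives B5
E5 gives F#5
B4 gives C#5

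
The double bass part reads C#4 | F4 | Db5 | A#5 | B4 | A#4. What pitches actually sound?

Written C4 on the double bass sounds as C3, a perfect octave lower; apply that shift to every note.
C#4 -> C#3
F4 -> F3
Db5 -> Db4
A#5 -> A#4
B4 -> B3
A#4 -> A#3

C#3 F3 Db4 A#4 B3 A#3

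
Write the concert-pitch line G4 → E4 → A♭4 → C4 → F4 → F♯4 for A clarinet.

Bb4 G4 Cb5 Eb4 Ab4 A4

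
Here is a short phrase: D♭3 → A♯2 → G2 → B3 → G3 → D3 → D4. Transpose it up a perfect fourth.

A perfect fourth up from Db3 gives Gb3.
A perfect fourth up from A#2 gives D#3.
A perfect fourth up from G2 gives C3.
B3 up a perfect fourth is E4.
A perfect fourth up from G3 gives C4.
D3: a fourth up reaches G, and 5 semitones makes it G3.
D4: a fourth up reaches G, and 5 semitones makes it G4.

Gb3 D#3 C3 E4 C4 G3 G4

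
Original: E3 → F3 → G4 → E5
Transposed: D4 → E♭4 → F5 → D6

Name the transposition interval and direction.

up a minor seventh

Take the first pair: E3 → D4. E to D spans 7 letter names, so the interval is some kind of seventh.
E3 to D4 is 10 semitones, which makes it a minor seventh; the second version is higher, so the direction is up.
Checking another pair — E5 → D6 — gives the same interval.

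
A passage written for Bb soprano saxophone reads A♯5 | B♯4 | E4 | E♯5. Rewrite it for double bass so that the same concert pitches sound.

G#6 A#5 D5 D#6

First find concert pitch: the Bb soprano saxophone sounds a major second below written, so A♯5 B♯4 E4 E♯5 sounds G#5 A#4 D4 D#5.
Then write for double bass: it sounds a perfect octave below written, so the part must be a perfect octave above concert.
G#5 → G#6
A#4 → A#5
D4 → D5
D#5 → D#6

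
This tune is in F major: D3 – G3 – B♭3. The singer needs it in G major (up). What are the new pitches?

E3 A3 C4

F major to G major up is a major second, so every note moves up by that interval.
D3 gives E3
G3 gives A3
Bb3 gives C4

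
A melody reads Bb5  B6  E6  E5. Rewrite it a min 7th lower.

C5 C#6 F#5 F#4

Bb5 to C5
B6 to C#6
E6 to F#5
E5 to F#4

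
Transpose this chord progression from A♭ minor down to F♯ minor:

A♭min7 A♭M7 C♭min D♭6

A♭ minor down to F♯ minor is a diminished third; each chord root moves by that interval while the quality stays the same.
A♭min7: root A♭ down a diminished third → F#, giving F#min7.
A♭M7: root A♭ down a diminished third → F#, giving F#M7.
C♭min: root C♭ down a diminished third → A, giving Amin.
D♭6: root D♭ down a diminished third → B, giving B6.

F#min7 F#M7 Amin B6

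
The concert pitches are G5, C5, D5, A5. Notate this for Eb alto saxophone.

The Eb alto saxophone sounds a major sixth below written, so the written part must be a major sixth above concert — transpose each note up.
G5 → E6
C5 → A5
D5 → B5
A5 → F#6

E6 A5 B5 F#6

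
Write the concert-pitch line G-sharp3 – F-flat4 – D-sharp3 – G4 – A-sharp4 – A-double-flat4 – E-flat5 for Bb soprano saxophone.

A#3 Gb4 E#3 A4 B#4 Bbb4 F5

The Bb soprano saxophone sounds a major second below written, so the written part must be a major second above concert — transpose each note up.
G#3 to A#3
Fb4 to Gb4
D#3 to E#3
G4 to A4
A#4 to B#4
Abb4 to Bbb4
Eb5 to F5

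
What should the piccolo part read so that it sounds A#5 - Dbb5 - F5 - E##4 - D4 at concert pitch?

A#4 Dbb4 F4 E##3 D3

Written C4 sounds as C5 on the piccolo, so concert pitches are written a perfect octave down.
A#5 becomes A#4
Dbb5 becomes Dbb4
F5 becomes F4
E##4 becomes E##3
D4 becomes D3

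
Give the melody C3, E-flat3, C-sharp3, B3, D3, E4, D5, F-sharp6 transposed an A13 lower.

Ebb1 Gbb1 Eb1 Db2 Fb1 Gb2 Fb3 Ab4

C3 down an augmented thirteenth is Ebb1.
Eb3 down an augmented thirteenth is Gbb1.
C#3 down an augmented thirteenth is Eb1.
An augmented thirteenth down from B3 gives Db2.
D3 down an augmented thirteenth is Fb1.
E4 down an augmented thirteenth is Gb2.
D5: a thirteenth down reaches F, and 22 semitones makes it Fb3.
F#6 down an augmented thirteenth is Ab4.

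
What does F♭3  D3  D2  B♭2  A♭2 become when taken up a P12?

Cb5 A4 A3 F4 Eb4

Fb3 -> Cb5
D3 -> A4
D2 -> A3
Bb2 -> F4
Ab2 -> Eb4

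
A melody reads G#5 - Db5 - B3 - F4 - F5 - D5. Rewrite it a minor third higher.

G#5: a third up reaches B, and 3 semitones makes it B5.
A minor third up from Db5 gives Fb5.
B3: a third up reaches D, and 3 semitones makes it D4.
F4: a third up reaches A, and 3 semitones makes it Ab4.
F5: a third up reaches A, and 3 semitones makes it Ab5.
D5 up a minor third is F5.

B5 Fb5 D4 Ab4 Ab5 F5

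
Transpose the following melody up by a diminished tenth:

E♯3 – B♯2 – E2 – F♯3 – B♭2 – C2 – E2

A diminished tenth up from E#3 gives G4.
B#2: a tenth up reaches D, and 14 semitones makes it D4.
E2 up a diminished tenth is Gb3.
F#3 up a diminished tenth is Ab4.
Bb2 up a diminished tenth is Dbb4.
A diminished tenth up from C2 gives Ebb3.
E2: a tenth up reaches G, and 14 semitones makes it Gb3.

G4 D4 Gb3 Ab4 Dbb4 Ebb3 Gb3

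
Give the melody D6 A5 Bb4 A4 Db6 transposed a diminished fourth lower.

A#5 E#5 F#4 E#4 A5

D6 gives A#5
A5 gives E#5
Bb4 gives F#4
A4 gives E#4
Db6 gives A5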